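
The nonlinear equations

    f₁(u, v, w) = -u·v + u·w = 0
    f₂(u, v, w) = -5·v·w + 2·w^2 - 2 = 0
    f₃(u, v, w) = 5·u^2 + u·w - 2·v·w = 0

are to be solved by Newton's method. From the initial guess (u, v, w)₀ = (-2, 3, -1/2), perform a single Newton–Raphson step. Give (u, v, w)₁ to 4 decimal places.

At (-2, 3, -1/2): F = (7.0000, 6.0000, 24.0000).
Jacobian J = [[-v + w, -u, u], [0, -5·w, -5·v + 4·w], [10·u + w, -2·w, u - 2·v]].
At the point, J = [[-3.5000, 2.0000, -2.0000], [0.0000, 2.5000, -17.0000], [-20.5000, 1.0000, -8.0000]] (det J = 605.0000).
Solving J·Δ = −F gives Δ = (1.0463, -1.5430, 0.1260).
Then the next iterate is (u, v, w)₁ = (-0.9537, 1.4570, -0.3740).

(-0.9537, 1.4570, -0.3740)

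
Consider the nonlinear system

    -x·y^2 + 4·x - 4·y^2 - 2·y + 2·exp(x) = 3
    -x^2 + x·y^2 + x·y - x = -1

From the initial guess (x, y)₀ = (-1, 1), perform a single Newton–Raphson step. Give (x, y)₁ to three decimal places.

At (-1, 1): F = (-11.26424, -1.000).
Jacobian J = [[-y^2 + 2·exp(x) + 4, -2·x·y - 8·y - 2], [-2·x + y^2 + y - 1, 2·x·y + x]].
At the point, J = [[3.73576, -8.000], [3.000, -3.000]] (det J = 12.79272).
Solving J·Δ = −F gives Δ = (-2.016, -2.350).
Then the next iterate is (x, y)₁ = (-3.016, -1.350).

(-3.016, -1.350)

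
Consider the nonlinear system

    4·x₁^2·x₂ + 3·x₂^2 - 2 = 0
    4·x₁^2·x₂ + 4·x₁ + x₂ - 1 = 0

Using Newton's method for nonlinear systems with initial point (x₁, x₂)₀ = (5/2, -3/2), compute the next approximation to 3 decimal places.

At (5/2, -3/2): F = (-32.750, -30.000).
Jacobian J = [[8·x₁·x₂, 4·x₁^2 + 6·x₂], [8·x₁·x₂ + 4, 4·x₁^2 + 1]].
At the point, J = [[-30.000, 16.000], [-26.000, 26.000]] (det J = -364.000).
Solving J·Δ = −F gives Δ = (-1.021, 0.133).
Then the next iterate is (x₁, x₂)₁ = (1.479, -1.367).

(1.479, -1.367)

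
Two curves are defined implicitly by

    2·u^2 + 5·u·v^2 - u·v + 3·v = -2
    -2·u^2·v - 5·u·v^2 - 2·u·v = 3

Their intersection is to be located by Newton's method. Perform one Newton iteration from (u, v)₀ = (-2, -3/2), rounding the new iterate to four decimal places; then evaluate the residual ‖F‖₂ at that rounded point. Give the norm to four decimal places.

8.4102

At (-2, -3/2): F = (-20.0000, 25.5000).
Jacobian J = [[4·u + 5·v^2 - v, 10·u·v - u + 3], [-4·u·v - 5·v^2 - 2·v, -2·u^2 - 10·u·v - 2·u]].
At the point, J = [[4.7500, 35.0000], [-20.2500, -34.0000]] (det J = 547.2500).
Solving J·Δ = −F gives Δ = (0.3883, 0.5187).
Then the next iterate is (u, v)₁ = (-1.6117, -0.9813).
Re-evaluating at (-1.6117, -0.9813): F = (-5.090238, 6.694812), so ‖F‖₂ = 8.4102.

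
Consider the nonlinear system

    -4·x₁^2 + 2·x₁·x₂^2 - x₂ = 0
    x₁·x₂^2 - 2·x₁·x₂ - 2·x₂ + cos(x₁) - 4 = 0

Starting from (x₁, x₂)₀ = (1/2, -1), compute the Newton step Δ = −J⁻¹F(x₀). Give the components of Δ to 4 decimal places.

At (1/2, -1): F = (1.0000, 0.377583).
Jacobian J = [[-8·x₁ + 2·x₂^2, 4·x₁·x₂ - 1], [x₂^2 - 2·x₂ - sin(x₁), 2·x₁·x₂ - 2·x₁ - 2]].
At the point, J = [[-2.0000, -3.0000], [2.520574, -4.0000]] (det J = 15.561723).
Solving J·Δ = −F gives Δ = (0.1843, 0.2105).

(0.1843, 0.2105)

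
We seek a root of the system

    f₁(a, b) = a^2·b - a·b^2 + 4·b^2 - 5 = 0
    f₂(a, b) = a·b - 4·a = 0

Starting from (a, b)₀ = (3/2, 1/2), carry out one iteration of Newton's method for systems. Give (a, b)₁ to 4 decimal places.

(0.4155, 1.4696)

At (3/2, 1/2): F = (-3.2500, -5.2500).
Jacobian J = [[2·a·b - b^2, a^2 - 2·a·b + 8·b], [b - 4, a]].
At the point, J = [[1.2500, 4.7500], [-3.5000, 1.5000]] (det J = 18.5000).
Solving J·Δ = −F gives Δ = (-1.0845, 0.9696).
Then the next iterate is (a, b)₁ = (0.4155, 1.4696).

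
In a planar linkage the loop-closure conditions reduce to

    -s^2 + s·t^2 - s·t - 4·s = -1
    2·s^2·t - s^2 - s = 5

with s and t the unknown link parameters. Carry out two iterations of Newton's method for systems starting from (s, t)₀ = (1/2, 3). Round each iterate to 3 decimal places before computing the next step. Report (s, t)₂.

At (1/2, 3): F = (1.750, -4.250).
Jacobian J = [[-2·s + t^2 - t - 4, 2·s·t - s], [4·s·t - 2·s - 1, 2·s^2]].
At the point, J = [[1.000, 2.500], [4.000, 0.500]] (det J = -9.500).
Solving J·Δ = −F gives Δ = (1.211, -1.184).
Then the next iterate is (s, t)₁ = (1.711, 1.816).
Round to (1.711, 1.816) and repeat: F = (-6.23607, 0.99424), J = [[-5.94014, 4.50335], [8.00670, 5.85504]].
Δ = (-0.579, 0.621), so (s, t)₂ = (1.132, 2.437).

(1.132, 2.437)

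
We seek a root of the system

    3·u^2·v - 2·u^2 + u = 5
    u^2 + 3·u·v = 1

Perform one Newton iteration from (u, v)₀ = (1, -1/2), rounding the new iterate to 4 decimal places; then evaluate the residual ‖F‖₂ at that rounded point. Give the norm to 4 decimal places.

5.0245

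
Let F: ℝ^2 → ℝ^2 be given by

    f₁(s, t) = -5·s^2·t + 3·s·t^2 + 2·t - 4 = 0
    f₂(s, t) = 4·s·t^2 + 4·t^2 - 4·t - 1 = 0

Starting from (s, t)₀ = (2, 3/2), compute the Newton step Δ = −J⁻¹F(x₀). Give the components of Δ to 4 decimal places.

(-0.7527, -0.4133)

At (2, 3/2): F = (-17.5000, 20.0000).
Jacobian J = [[-10·s·t + 3·t^2, -5·s^2 + 6·s·t + 2], [4·t^2, 8·s·t + 8·t - 4]].
At the point, J = [[-23.2500, 0.0000], [9.0000, 32.0000]] (det J = -744.0000).
Solving J·Δ = −F gives Δ = (-0.7527, -0.4133).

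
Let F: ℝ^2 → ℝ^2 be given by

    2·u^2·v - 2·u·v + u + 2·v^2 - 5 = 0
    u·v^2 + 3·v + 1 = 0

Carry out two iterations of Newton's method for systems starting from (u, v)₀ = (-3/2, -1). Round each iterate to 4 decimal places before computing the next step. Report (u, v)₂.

(1.4205, -0.5235)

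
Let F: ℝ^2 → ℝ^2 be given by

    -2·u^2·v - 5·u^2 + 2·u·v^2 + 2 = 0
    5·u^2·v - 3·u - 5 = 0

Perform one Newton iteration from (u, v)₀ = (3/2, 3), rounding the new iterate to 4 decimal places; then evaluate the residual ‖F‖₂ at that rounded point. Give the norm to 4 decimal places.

At (3/2, 3): F = (4.2500, 24.2500).
Jacobian J = [[-4·u·v - 10·u + 2·v^2, -2·u^2 + 4·u·v], [10·u·v - 3, 5·u^2]].
At the point, J = [[-15.0000, 13.5000], [42.0000, 11.2500]] (det J = -735.7500).
Solving J·Δ = −F gives Δ = (-0.3800, -0.7370).
Then the next iterate is (u, v)₁ = (1.1200, 2.2630).
Re-evaluating at (1.1200, 2.2630): F = (1.522004, 5.833536), so ‖F‖₂ = 6.0288.

6.0288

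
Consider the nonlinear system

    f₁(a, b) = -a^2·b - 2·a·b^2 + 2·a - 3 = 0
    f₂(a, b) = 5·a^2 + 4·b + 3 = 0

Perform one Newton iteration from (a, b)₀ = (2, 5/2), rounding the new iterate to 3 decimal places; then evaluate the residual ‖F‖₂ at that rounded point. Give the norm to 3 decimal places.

At (2, 5/2): F = (-34.000, 33.000).
Jacobian J = [[-2·a·b - 2·b^2 + 2, -a^2 - 4·a·b], [10·a, 4]].
At the point, J = [[-20.500, -24.000], [20.000, 4.000]] (det J = 398.000).
Solving J·Δ = −F gives Δ = (-1.648, -0.009).
Then the next iterate is (a, b)₁ = (0.352, 2.491).
Re-evaluating at (0.352, 2.491): F = (-6.97302, 13.58352), so ‖F‖₂ = 15.269.

15.269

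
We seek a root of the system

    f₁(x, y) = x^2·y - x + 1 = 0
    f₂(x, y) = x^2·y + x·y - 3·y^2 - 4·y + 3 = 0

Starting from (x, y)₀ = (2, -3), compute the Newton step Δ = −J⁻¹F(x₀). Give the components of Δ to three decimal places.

(-0.700, 0.975)

At (2, -3): F = (-13.000, -30.000).
Jacobian J = [[2·x·y - 1, x^2], [2·x·y + y, x^2 + x - 6·y - 4]].
At the point, J = [[-13.000, 4.000], [-15.000, 20.000]] (det J = -200.000).
Solving J·Δ = −F gives Δ = (-0.700, 0.975).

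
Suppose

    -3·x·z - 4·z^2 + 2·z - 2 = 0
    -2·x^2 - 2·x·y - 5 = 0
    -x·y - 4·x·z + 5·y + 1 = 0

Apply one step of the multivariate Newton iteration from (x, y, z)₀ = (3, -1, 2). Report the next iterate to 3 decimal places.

(1.060, -0.601, 1.115)

At (3, -1, 2): F = (-32.000, -17.000, -25.000).
Jacobian J = [[-3·z, 0, -3·x - 8·z + 2], [-4·x - 2·y, -2·x, 0], [-y - 4·z, -x + 5, -4·x]].
At the point, J = [[-6.000, 0.000, -23.000], [-10.000, -6.000, 0.000], [-7.000, 2.000, -12.000]] (det J = 994.000).
Solving J·Δ = −F gives Δ = (-1.940, 0.399, -0.885).
Then the next iterate is (x, y, z)₁ = (1.060, -0.601, 1.115).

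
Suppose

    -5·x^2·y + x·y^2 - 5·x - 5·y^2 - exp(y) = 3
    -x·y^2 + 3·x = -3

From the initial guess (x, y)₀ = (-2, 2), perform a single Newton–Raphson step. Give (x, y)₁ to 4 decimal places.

(-0.9472, 1.5066)

At (-2, 2): F = (-68.389056, 5.0000).
Jacobian J = [[-10·x·y + y^2 - 5, -5·x^2 + 2·x·y - 10·y - exp(y)], [-y^2 + 3, -2·x·y]].
At the point, J = [[39.0000, -55.389056], [-1.0000, 8.0000]] (det J = 256.610944).
Solving J·Δ = −F gives Δ = (1.0528, -0.4934).
Then the next iterate is (x, y)₁ = (-0.9472, 1.5066).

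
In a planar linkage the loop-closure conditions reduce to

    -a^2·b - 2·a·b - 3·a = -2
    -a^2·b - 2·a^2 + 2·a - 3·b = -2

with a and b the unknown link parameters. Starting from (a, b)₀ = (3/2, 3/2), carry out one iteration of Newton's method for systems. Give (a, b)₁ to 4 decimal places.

At (3/2, 3/2): F = (-10.3750, -7.3750).
Jacobian J = [[-2·a·b - 2·b - 3, -a^2 - 2·a], [-2·a·b - 4·a + 2, -a^2 - 3]].
At the point, J = [[-10.5000, -5.2500], [-8.5000, -5.2500]] (det J = 10.5000).
Solving J·Δ = −F gives Δ = (-1.5000, 1.0238).
Then the next iterate is (a, b)₁ = (0.0000, 2.5238).

(0.0000, 2.5238)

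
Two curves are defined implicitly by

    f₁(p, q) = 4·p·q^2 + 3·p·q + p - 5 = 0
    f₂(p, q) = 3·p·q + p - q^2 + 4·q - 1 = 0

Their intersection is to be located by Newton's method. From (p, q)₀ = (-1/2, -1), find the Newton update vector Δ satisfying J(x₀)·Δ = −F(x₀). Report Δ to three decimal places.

(1.036, 1.571)

At (-1/2, -1): F = (-6.000, -5.000).
Jacobian J = [[4·q^2 + 3·q + 1, 8·p·q + 3·p], [3·q + 1, 3·p - 2·q + 4]].
At the point, J = [[2.000, 2.500], [-2.000, 4.500]] (det J = 14.000).
Solving J·Δ = −F gives Δ = (1.036, 1.571).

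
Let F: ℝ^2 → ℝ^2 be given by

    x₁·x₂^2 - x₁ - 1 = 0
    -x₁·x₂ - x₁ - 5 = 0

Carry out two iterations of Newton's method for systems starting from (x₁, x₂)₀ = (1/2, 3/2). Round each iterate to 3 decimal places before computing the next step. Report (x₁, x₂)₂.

(-1.566, 3.010)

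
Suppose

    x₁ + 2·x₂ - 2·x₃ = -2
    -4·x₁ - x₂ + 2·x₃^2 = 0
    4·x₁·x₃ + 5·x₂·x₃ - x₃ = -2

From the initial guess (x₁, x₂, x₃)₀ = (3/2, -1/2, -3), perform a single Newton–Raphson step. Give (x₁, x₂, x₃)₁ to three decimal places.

(38.644, -32.034, -11.712)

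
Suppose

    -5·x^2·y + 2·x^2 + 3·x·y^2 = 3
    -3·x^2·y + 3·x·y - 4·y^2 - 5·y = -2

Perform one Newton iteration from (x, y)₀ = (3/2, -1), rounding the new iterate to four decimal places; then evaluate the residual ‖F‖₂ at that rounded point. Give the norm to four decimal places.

At (3/2, -1): F = (17.2500, 5.2500).
Jacobian J = [[-10·x·y + 4·x + 3·y^2, -5·x^2 + 6·x·y], [-6·x·y + 3·y, -3·x^2 + 3·x - 8·y - 5]].
At the point, J = [[24.0000, -20.2500], [6.0000, 0.7500]] (det J = 139.5000).
Solving J·Δ = −F gives Δ = (-0.8548, -0.1613).
Then the next iterate is (x, y)₁ = (0.6452, -1.1613).
Re-evaluating at (0.6452, -1.1613): F = (2.860098, 1.614505), so ‖F‖₂ = 3.2843.

3.2843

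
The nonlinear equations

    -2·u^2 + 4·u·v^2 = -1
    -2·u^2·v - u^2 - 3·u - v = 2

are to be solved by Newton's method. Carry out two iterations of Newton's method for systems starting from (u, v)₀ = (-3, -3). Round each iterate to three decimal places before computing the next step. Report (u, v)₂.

At (-3, -3): F = (-125.000, 55.000).
Jacobian J = [[-4·u + 4·v^2, 8·u·v], [-4·u·v - 2·u - 3, -2·u^2 - 1]].
At the point, J = [[48.000, 72.000], [-33.000, -19.000]] (det J = 1464.000).
Solving J·Δ = −F gives Δ = (1.083, 1.014).
Then the next iterate is (u, v)₁ = (-1.917, -1.986).
Round to (-1.917, -1.986) and repeat: F = (-36.59387, 16.65877), J = [[23.44478, 30.45730], [-14.39465, -8.34978]].
Δ = (0.832, 0.561), so (u, v)₂ = (-1.085, -1.425).

(-1.085, -1.425)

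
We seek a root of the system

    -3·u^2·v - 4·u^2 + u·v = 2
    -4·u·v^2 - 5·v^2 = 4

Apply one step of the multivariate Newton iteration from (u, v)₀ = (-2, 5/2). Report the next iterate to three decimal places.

At (-2, 5/2): F = (-53.000, 14.750).
Jacobian J = [[-6·u·v - 8·u + v, -3·u^2 + u], [-4·v^2, -8·u·v - 10·v]].
At the point, J = [[48.500, -14.000], [-25.000, 15.000]] (det J = 377.500).
Solving J·Δ = −F gives Δ = (1.559, 1.615).
Then the next iterate is (u, v)₁ = (-0.441, 4.115).

(-0.441, 4.115)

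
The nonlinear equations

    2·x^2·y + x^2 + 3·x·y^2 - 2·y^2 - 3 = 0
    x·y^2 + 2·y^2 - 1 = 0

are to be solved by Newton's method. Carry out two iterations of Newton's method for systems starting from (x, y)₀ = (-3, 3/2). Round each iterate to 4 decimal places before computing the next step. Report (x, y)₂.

(-1.3092, 0.3174)

At (-3, 3/2): F = (8.2500, -3.2500).
Jacobian J = [[4·x·y + 2·x + 3·y^2, 2·x^2 + 6·x·y - 4·y], [y^2, 2·x·y + 4·y]].
At the point, J = [[-17.2500, -15.0000], [2.2500, -3.0000]] (det J = 85.5000).
Solving J·Δ = −F gives Δ = (0.8596, -0.4386).
Then the next iterate is (x, y)₁ = (-2.1404, 1.0614).
Round to (-2.1404, 1.0614) and repeat: F = (1.819451, -1.158170), J = [[-9.988372, -8.713899], [1.126570, -0.298041]].
Δ = (0.8312, -0.7440), so (x, y)₂ = (-1.3092, 0.3174).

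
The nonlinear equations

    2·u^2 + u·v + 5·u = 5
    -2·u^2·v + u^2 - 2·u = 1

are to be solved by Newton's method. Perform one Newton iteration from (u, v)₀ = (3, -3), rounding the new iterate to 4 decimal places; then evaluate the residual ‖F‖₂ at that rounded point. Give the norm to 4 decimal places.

At (3, -3): F = (19.0000, 56.0000).
Jacobian J = [[4·u + v + 5, u], [-4·u·v + 2·u - 2, -2·u^2]].
At the point, J = [[14.0000, 3.0000], [40.0000, -18.0000]] (det J = -372.0000).
Solving J·Δ = −F gives Δ = (-1.3710, 0.0645).
Then the next iterate is (u, v)₁ = (1.6290, -2.9355).
Re-evaluating at (1.6290, -2.9355): F = (3.670352, 13.975167), so ‖F‖₂ = 14.4491.

14.4491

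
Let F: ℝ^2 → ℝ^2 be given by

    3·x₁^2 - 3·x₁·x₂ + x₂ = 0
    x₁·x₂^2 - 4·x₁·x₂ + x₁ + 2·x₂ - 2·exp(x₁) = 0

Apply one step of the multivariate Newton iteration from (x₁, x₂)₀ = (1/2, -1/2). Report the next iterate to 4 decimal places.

At (1/2, -1/2): F = (1.0000, -2.672443).
Jacobian J = [[6·x₁ - 3·x₂, -3·x₁ + 1], [x₂^2 - 4·x₂ - 2·exp(x₁) + 1, 2·x₁·x₂ - 4·x₁ + 2]].
At the point, J = [[4.5000, -0.5000], [-0.047443, -0.5000]] (det J = -2.273721).
Solving J·Δ = −F gives Δ = (-0.8076, -5.2683).
Then the next iterate is (x₁, x₂)₁ = (-0.3076, -5.7683).

(-0.3076, -5.7683)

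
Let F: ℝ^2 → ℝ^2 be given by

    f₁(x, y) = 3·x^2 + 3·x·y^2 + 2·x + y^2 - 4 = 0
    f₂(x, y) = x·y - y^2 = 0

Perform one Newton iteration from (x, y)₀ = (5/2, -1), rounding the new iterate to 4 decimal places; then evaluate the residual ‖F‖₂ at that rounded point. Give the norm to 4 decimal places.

7.6723

At (5/2, -1): F = (28.2500, -3.5000).
Jacobian J = [[6·x + 3·y^2 + 2, 6·x·y + 2·y], [y, x - 2·y]].
At the point, J = [[20.0000, -17.0000], [-1.0000, 4.5000]] (det J = 73.0000).
Solving J·Δ = −F gives Δ = (-0.9264, 0.5719).
Then the next iterate is (x, y)₁ = (1.5736, -0.4281).
Re-evaluating at (1.5736, -0.4281): F = (7.624300, -0.856928), so ‖F‖₂ = 7.6723.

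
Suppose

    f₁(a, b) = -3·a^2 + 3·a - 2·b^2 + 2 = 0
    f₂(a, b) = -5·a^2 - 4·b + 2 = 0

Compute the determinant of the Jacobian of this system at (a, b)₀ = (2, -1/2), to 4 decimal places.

76.0000

J = [[-6·a + 3, -4·b], [-10·a, -4]].
At the point, J = [[-9.0000, 2.0000], [-20.0000, -4.0000]].
det J = 76.0000.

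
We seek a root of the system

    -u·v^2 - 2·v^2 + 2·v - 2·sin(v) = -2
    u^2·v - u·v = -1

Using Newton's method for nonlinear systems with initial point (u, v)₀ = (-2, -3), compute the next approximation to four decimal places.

At (-2, -3): F = (-3.717760, -17.0000).
Jacobian J = [[-v^2, -2·u·v - 4·v - 2·cos(v) + 2], [2·u·v - v, u^2 - u]].
At the point, J = [[-9.0000, 3.979985], [15.0000, 6.0000]] (det J = -113.699775).
Solving J·Δ = −F gives Δ = (0.3989, 1.8361).
Then the next iterate is (u, v)₁ = (-1.6011, -1.1639).

(-1.6011, -1.1639)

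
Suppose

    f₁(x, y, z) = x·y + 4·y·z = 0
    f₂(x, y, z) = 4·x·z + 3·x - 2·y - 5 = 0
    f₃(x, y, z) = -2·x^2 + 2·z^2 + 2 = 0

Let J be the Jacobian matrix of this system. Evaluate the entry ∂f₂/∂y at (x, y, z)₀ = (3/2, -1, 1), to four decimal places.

-2.0000

∂f₂/∂y = -2.
At (3/2, -1, 1) this is -2.0000.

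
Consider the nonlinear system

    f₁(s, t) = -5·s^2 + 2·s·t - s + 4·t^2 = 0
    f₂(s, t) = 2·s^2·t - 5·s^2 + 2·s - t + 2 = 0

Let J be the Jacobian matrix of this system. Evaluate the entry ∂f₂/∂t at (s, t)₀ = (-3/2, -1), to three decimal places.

∂f₂/∂t = 2·s^2 - 1.
At (-3/2, -1) this is 3.500.

3.500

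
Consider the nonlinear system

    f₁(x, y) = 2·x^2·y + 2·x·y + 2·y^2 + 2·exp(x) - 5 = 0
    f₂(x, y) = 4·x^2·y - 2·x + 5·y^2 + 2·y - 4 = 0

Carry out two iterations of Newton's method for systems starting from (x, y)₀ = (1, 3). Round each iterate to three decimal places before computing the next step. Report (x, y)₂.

(0.459, 0.990)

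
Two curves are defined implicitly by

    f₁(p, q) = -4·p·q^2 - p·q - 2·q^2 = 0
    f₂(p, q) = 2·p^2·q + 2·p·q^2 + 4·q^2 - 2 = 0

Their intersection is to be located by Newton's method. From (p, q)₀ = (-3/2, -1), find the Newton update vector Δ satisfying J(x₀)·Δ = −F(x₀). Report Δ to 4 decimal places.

(0.6629, 0.0787)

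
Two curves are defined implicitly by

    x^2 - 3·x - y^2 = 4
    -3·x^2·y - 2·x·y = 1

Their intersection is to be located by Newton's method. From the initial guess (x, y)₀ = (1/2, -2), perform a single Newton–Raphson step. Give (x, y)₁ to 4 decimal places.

(0.6695, 0.3973)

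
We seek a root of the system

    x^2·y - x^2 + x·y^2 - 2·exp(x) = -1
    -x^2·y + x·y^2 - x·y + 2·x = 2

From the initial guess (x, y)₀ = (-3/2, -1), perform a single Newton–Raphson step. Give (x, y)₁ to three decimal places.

At (-3/2, -1): F = (-5.44626, -5.750).
Jacobian J = [[2·x·y - 2·x + y^2 - 2·exp(x), x^2 + 2·x·y], [-2·x·y + y^2 - y + 2, -x^2 + 2·x·y - x]].
At the point, J = [[6.55374, 5.250], [1.000, 2.250]] (det J = 9.49591).
Solving J·Δ = −F gives Δ = (-1.889, 3.395).
Then the next iterate is (x, y)₁ = (-3.389, 2.395).

(-3.389, 2.395)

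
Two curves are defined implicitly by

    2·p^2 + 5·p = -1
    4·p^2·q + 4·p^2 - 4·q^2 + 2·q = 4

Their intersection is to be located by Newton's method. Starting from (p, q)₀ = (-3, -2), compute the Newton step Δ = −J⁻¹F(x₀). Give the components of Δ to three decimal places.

At (-3, -2): F = (4.000, -60.000).
Jacobian J = [[4·p + 5, 0], [8·p·q + 8·p, 4·p^2 - 8·q + 2]].
At the point, J = [[-7.000, 0.000], [24.000, 54.000]] (det J = -378.000).
Solving J·Δ = −F gives Δ = (0.571, 0.857).

(0.571, 0.857)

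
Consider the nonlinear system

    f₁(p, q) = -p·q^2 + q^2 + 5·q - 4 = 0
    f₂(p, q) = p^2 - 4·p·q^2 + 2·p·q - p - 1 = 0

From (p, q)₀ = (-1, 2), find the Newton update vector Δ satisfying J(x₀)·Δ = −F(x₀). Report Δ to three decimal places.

(-0.194, -1.137)

At (-1, 2): F = (14.000, 13.000).
Jacobian J = [[-q^2, -2·p·q + 2·q + 5], [2·p - 4·q^2 + 2·q - 1, -8·p·q + 2·p]].
At the point, J = [[-4.000, 13.000], [-15.000, 14.000]] (det J = 139.000).
Solving J·Δ = −F gives Δ = (-0.194, -1.137).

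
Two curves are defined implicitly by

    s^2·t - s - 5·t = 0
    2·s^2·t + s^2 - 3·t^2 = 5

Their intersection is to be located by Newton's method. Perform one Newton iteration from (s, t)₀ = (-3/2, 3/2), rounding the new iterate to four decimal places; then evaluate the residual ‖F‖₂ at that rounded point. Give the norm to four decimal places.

6.3912

At (-3/2, 3/2): F = (-2.6250, -2.7500).
Jacobian J = [[2·s·t - 1, s^2 - 5], [4·s·t + 2·s, 2·s^2 - 6·t]].
At the point, J = [[-5.5000, -2.7500], [-12.0000, -4.5000]] (det J = -8.2500).
Solving J·Δ = −F gives Δ = (0.5152, -1.9848).
Then the next iterate is (s, t)₁ = (-0.9848, -0.4848).
Re-evaluating at (-0.9848, -0.4848): F = (2.938626, -5.675610), so ‖F‖₂ = 6.3912.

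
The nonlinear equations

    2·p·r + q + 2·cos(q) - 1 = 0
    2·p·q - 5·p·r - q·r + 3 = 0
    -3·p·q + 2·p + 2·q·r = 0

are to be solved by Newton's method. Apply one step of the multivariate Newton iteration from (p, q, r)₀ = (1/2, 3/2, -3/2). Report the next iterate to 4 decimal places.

At (1/2, 3/2, -3/2): F = (-0.858526, 10.5000, -5.7500).
Jacobian J = [[2·r, -2·sin(q) + 1, 2·p], [2·q - 5·r, 2·p - r, -5·p - q], [-3·q + 2, -3·p + 2·r, 2·q]].
At the point, J = [[-3.0000, -0.994990, 1.0000], [10.5000, 2.5000, -4.0000], [-2.5000, -4.5000, 3.0000]] (det J = 11.892284).
Solving J·Δ = −F gives Δ = (1.2952, 3.4616, 8.1885).
Then the next iterate is (p, q, r)₁ = (1.7952, 4.9616, 6.6885).

(1.7952, 4.9616, 6.6885)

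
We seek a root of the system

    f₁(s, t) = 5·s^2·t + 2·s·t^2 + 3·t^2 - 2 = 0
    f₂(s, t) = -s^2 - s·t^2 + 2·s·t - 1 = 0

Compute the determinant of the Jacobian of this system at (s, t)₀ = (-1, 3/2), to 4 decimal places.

J = [[10·s·t + 2·t^2, 5·s^2 + 4·s·t + 6·t], [-2·s - t^2 + 2·t, -2·s·t + 2·s]].
At the point, J = [[-10.5000, 8.0000], [2.7500, 1.0000]].
det J = -32.5000.

-32.5000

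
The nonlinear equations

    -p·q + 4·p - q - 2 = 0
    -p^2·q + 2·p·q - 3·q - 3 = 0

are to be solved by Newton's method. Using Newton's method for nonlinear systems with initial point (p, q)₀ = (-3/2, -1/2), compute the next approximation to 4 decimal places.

(0.3815, -0.9338)

At (-3/2, -1/2): F = (-8.2500, 1.1250).
Jacobian J = [[-q + 4, -p - 1], [-2·p·q + 2·q, -p^2 + 2·p - 3]].
At the point, J = [[4.5000, 0.5000], [-2.5000, -8.2500]] (det J = -35.8750).
Solving J·Δ = −F gives Δ = (1.8815, -0.4338).
Then the next iterate is (p, q)₁ = (0.3815, -0.9338).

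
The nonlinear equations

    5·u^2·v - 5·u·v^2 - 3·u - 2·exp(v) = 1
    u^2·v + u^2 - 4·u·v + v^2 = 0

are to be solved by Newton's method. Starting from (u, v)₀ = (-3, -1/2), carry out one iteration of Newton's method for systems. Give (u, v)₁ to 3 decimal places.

At (-3, -1/2): F = (-11.96306, -1.250).
Jacobian J = [[10·u·v - 5·v^2 - 3, 5·u^2 - 10·u·v - 2·exp(v)], [2·u·v + 2·u - 4·v, u^2 - 4·u + 2·v]].
At the point, J = [[10.750, 28.78694], [-1.000, 20.000]] (det J = 243.78694).
Solving J·Δ = −F gives Δ = (0.834, 0.104).
Then the next iterate is (u, v)₁ = (-2.166, -0.396).

(-2.166, -0.396)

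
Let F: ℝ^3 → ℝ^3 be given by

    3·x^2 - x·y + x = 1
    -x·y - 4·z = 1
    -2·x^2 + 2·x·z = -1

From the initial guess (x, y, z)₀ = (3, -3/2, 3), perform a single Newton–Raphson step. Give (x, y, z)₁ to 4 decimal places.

At (3, -3/2, 3): F = (33.5000, -8.5000, 1.0000).
Jacobian J = [[6·x - y + 1, -x, 0], [-y, -x, -4], [-4·x + 2·z, 0, 2·x]].
At the point, J = [[20.5000, -3.0000, 0.0000], [1.5000, -3.0000, -4.0000], [-6.0000, 0.0000, 6.0000]] (det J = -414.0000).
Solving J·Δ = −F gives Δ = (-1.7971, -1.1135, -1.9638).
Then the next iterate is (x, y, z)₁ = (1.2029, -2.6135, 1.0362).

(1.2029, -2.6135, 1.0362)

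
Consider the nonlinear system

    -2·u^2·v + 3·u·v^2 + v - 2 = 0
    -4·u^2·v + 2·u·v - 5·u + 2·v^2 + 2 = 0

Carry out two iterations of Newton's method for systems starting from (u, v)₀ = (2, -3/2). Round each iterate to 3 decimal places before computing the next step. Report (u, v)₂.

At (2, -3/2): F = (22.000, 14.500).
Jacobian J = [[-4·u·v + 3·v^2, -2·u^2 + 6·u·v + 1], [-8·u·v + 2·v - 5, -4·u^2 + 2·u + 4·v]].
At the point, J = [[18.750, -25.000], [16.000, -18.000]] (det J = 62.500).
Solving J·Δ = −F gives Δ = (0.536, 1.282).
Then the next iterate is (u, v)₁ = (2.536, -0.218).
Round to (2.536, -0.218) and repeat: F = (0.94761, -6.08256), J = [[2.35396, -15.17968], [-1.01322, -21.52518]].
Δ = (-1.707, -0.202), so (u, v)₂ = (0.829, -0.420).

(0.829, -0.420)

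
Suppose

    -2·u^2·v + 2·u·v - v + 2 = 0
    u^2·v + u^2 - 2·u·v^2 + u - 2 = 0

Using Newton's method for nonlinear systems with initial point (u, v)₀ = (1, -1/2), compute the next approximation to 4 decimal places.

(-0.4444, 0.5556)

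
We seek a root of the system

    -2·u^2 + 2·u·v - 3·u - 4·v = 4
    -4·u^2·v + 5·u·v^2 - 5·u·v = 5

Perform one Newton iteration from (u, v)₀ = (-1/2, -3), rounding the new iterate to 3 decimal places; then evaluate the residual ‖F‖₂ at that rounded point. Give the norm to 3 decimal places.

At (-1/2, -3): F = (12.000, -32.000).
Jacobian J = [[-4·u + 2·v - 3, 2·u - 4], [-8·u·v + 5·v^2 - 5·v, -4·u^2 + 10·u·v - 5·u]].
At the point, J = [[-7.000, -5.000], [48.000, 16.500]] (det J = 124.500).
Solving J·Δ = −F gives Δ = (-0.305, 2.827).
Then the next iterate is (u, v)₁ = (-0.805, -0.173).
Re-evaluating at (-0.805, -0.173): F = (-1.91052, -5.36836), so ‖F‖₂ = 5.698.

5.698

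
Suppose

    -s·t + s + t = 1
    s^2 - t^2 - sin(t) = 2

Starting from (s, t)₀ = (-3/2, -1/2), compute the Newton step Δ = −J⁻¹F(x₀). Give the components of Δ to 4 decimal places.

At (-3/2, -1/2): F = (-3.7500, 0.479426).
Jacobian J = [[-t + 1, -s + 1], [2·s, -2·t - cos(t)]].
At the point, J = [[1.5000, 2.5000], [-3.0000, 0.122417]] (det J = 7.683626).
Solving J·Δ = −F gives Δ = (0.2157, 1.3706).

(0.2157, 1.3706)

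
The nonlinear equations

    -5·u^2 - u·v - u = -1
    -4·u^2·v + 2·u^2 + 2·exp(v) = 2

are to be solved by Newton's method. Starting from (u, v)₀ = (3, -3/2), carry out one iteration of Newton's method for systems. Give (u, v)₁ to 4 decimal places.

At (3, -3/2): F = (-42.5000, 70.446260).
Jacobian J = [[-10·u - v - 1, -u], [-8·u·v + 4·u, -4·u^2 + 2·exp(v)]].
At the point, J = [[-29.5000, -3.0000], [48.0000, -35.553740]] (det J = 1192.835321).
Solving J·Δ = −F gives Δ = (-1.4439, 0.0320).
Then the next iterate is (u, v)₁ = (1.5561, -1.4680).

(1.5561, -1.4680)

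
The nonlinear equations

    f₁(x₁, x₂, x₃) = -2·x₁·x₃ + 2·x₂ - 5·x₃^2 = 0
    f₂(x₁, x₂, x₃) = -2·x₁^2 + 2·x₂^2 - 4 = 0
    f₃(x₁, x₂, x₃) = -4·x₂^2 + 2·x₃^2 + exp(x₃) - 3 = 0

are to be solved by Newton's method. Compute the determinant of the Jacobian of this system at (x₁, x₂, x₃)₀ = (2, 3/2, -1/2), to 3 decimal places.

65.344

J = [[-2·x₃, 2, -2·x₁ - 10·x₃], [-4·x₁, 4·x₂, 0], [0, -8·x₂, 4·x₃ + exp(x₃)]].
At the point, J = [[1.000, 2.000, 1.000], [-8.000, 6.000, 0.000], [0.000, -12.000, -1.39347]].
det J = 65.344.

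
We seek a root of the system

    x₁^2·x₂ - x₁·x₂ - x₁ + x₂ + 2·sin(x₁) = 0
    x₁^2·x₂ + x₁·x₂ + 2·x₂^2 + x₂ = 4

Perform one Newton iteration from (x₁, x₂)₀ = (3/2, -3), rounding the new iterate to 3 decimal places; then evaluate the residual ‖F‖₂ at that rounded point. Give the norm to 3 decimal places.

1.770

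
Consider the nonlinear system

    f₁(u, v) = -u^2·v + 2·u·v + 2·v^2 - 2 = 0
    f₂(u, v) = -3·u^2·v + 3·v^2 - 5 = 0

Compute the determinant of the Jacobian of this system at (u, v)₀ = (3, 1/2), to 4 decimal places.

39.0000

J = [[-2·u·v + 2·v, -u^2 + 2·u + 4·v], [-6·u·v, -3·u^2 + 6·v]].
At the point, J = [[-2.0000, -1.0000], [-9.0000, -24.0000]].
det J = 39.0000.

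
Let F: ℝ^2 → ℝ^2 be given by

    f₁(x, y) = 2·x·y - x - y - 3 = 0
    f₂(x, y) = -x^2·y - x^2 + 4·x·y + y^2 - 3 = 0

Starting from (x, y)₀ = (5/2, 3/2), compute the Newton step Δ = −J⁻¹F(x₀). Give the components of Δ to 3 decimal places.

At (5/2, 3/2): F = (0.500, -1.375).
Jacobian J = [[2·y - 1, 2·x - 1], [-2·x·y - 2·x + 4·y, -x^2 + 4·x + 2·y]].
At the point, J = [[2.000, 4.000], [-6.500, 6.750]] (det J = 39.500).
Solving J·Δ = −F gives Δ = (-0.225, -0.013).

(-0.225, -0.013)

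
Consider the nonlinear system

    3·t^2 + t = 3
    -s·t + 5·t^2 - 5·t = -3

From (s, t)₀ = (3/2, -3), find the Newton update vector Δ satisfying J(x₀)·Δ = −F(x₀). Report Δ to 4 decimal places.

(-7.4706, 1.2353)

At (3/2, -3): F = (21.0000, 67.5000).
Jacobian J = [[0, 6·t + 1], [-t, -s + 10·t - 5]].
At the point, J = [[0.0000, -17.0000], [3.0000, -36.5000]] (det J = 51.0000).
Solving J·Δ = −F gives Δ = (-7.4706, 1.2353).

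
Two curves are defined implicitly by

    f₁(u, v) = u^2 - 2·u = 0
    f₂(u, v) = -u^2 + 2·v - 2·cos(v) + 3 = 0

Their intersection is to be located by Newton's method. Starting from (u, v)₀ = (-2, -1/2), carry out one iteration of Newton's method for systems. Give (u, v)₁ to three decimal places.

At (-2, -1/2): F = (8.000, -3.75517).
Jacobian J = [[2·u - 2, 0], [-2·u, 2·sin(v) + 2]].
At the point, J = [[-6.000, 0.000], [4.000, 1.04115]] (det J = -6.24689).
Solving J·Δ = −F gives Δ = (1.333, -1.516).
Then the next iterate is (u, v)₁ = (-0.667, -2.016).

(-0.667, -2.016)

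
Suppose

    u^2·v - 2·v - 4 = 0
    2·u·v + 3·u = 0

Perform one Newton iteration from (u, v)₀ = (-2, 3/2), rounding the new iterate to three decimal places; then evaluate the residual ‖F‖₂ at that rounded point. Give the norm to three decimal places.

At (-2, 3/2): F = (-1.000, -12.000).
Jacobian J = [[2·u·v, u^2 - 2], [2·v + 3, 2·u]].
At the point, J = [[-6.000, 2.000], [6.000, -4.000]] (det J = 12.000).
Solving J·Δ = −F gives Δ = (-2.333, -6.500).
Then the next iterate is (u, v)₁ = (-4.333, -5.000).
Re-evaluating at (-4.333, -5.000): F = (-87.87445, 30.331), so ‖F‖₂ = 92.962.

92.962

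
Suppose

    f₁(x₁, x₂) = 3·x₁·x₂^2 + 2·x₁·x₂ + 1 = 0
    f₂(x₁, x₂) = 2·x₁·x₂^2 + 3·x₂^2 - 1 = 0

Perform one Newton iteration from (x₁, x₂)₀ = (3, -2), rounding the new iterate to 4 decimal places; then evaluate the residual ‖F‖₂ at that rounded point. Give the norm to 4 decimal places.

At (3, -2): F = (25.0000, 35.0000).
Jacobian J = [[3·x₂^2 + 2·x₂, 6·x₁·x₂ + 2·x₁], [2·x₂^2, 4·x₁·x₂ + 6·x₂]].
At the point, J = [[8.0000, -30.0000], [8.0000, -36.0000]] (det J = -48.0000).
Solving J·Δ = −F gives Δ = (3.1250, 1.6667).
Then the next iterate is (x₁, x₂)₁ = (6.1250, -0.3333).
Re-evaluating at (6.1250, -0.3333): F = (-1.041667, 0.694106), so ‖F‖₂ = 1.2517.

1.2517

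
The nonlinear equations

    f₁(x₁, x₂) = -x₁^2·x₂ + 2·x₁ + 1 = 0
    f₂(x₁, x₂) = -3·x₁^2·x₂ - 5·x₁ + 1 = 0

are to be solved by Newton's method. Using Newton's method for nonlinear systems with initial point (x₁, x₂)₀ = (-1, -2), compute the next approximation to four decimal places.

(-0.1818, -2.6364)

At (-1, -2): F = (1.0000, 12.0000).
Jacobian J = [[-2·x₁·x₂ + 2, -x₁^2], [-6·x₁·x₂ - 5, -3·x₁^2]].
At the point, J = [[-2.0000, -1.0000], [-17.0000, -3.0000]] (det J = -11.0000).
Solving J·Δ = −F gives Δ = (0.8182, -0.6364).
Then the next iterate is (x₁, x₂)₁ = (-0.1818, -2.6364).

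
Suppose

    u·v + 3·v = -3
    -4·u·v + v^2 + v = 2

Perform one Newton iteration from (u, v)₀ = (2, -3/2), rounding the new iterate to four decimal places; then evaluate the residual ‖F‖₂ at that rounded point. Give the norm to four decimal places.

At (2, -3/2): F = (-4.5000, 10.7500).
Jacobian J = [[v, u + 3], [-4·v, -4·u + 2·v + 1]].
At the point, J = [[-1.5000, 5.0000], [6.0000, -10.0000]] (det J = -15.0000).
Solving J·Δ = −F gives Δ = (-0.5833, 0.7250).
Then the next iterate is (u, v)₁ = (1.4167, -0.7750).
Re-evaluating at (1.4167, -0.7750): F = (-0.422943, 2.217395), so ‖F‖₂ = 2.2574.

2.2574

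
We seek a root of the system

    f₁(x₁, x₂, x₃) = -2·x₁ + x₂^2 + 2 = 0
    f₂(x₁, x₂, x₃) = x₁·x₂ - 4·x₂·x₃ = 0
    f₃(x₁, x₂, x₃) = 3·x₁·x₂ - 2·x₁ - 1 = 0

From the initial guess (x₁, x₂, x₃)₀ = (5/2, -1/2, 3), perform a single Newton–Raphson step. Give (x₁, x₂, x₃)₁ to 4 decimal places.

At (5/2, -1/2, 3): F = (-2.7500, 4.7500, -9.7500).
Jacobian J = [[-2, 2·x₂, 0], [x₂, x₁ - 4·x₃, -4·x₂], [3·x₂ - 2, 3·x₁, 0]].
At the point, J = [[-2.0000, -1.0000, 0.0000], [-0.5000, -9.5000, 2.0000], [-3.5000, 7.5000, 0.0000]] (det J = 37.0000).
Solving J·Δ = −F gives Δ = (-1.6419, 0.5338, -0.2500).
Then the next iterate is (x₁, x₂, x₃)₁ = (0.8581, 0.0338, 2.7500).

(0.8581, 0.0338, 2.7500)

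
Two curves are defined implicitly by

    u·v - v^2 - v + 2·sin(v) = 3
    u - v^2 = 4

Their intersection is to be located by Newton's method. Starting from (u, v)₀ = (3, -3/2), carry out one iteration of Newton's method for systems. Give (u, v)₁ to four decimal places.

(1.5453, 0.0682)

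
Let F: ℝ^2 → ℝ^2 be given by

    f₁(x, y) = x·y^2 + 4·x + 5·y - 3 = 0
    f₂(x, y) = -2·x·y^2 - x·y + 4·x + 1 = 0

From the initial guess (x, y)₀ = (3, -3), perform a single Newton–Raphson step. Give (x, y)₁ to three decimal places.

(2.031, -2.353)

At (3, -3): F = (21.000, -32.000).
Jacobian J = [[y^2 + 4, 2·x·y + 5], [-2·y^2 - y + 4, -4·x·y - x]].
At the point, J = [[13.000, -13.000], [-11.000, 33.000]] (det J = 286.000).
Solving J·Δ = −F gives Δ = (-0.969, 0.647).
Then the next iterate is (x, y)₁ = (2.031, -2.353).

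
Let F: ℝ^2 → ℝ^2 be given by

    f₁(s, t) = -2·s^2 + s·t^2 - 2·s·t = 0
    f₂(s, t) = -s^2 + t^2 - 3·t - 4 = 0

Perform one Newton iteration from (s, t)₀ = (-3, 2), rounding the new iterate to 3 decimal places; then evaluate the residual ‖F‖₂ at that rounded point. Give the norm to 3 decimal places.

5.791

At (-3, 2): F = (-18.000, -15.000).
Jacobian J = [[-4·s + t^2 - 2·t, 2·s·t - 2·s], [-2·s, 2·t - 3]].
At the point, J = [[12.000, -6.000], [6.000, 1.000]] (det J = 48.000).
Solving J·Δ = −F gives Δ = (2.250, 1.500).
Then the next iterate is (s, t)₁ = (-0.750, 3.500).
Re-evaluating at (-0.750, 3.500): F = (-5.06250, -2.81250), so ‖F‖₂ = 5.791.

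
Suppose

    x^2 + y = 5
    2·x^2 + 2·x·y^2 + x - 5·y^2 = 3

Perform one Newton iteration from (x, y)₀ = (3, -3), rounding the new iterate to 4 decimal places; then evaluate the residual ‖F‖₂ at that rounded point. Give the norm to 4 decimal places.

12.1014

At (3, -3): F = (1.0000, 27.0000).
Jacobian J = [[2·x, 1], [4·x + 2·y^2 + 1, 4·x·y - 10·y]].
At the point, J = [[6.0000, 1.0000], [31.0000, -6.0000]] (det J = -67.0000).
Solving J·Δ = −F gives Δ = (-0.4925, 1.9552).
Then the next iterate is (x, y)₁ = (2.5075, -1.0448).
Re-evaluating at (2.5075, -1.0448): F = (0.242756, 12.098987), so ‖F‖₂ = 12.1014.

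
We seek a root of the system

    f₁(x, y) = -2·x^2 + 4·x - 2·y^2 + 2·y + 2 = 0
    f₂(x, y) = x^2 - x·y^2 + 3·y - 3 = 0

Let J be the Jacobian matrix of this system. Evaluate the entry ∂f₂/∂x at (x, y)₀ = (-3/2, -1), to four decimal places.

∂f₂/∂x = 2·x - y^2.
At (-3/2, -1) this is -4.0000.

-4.0000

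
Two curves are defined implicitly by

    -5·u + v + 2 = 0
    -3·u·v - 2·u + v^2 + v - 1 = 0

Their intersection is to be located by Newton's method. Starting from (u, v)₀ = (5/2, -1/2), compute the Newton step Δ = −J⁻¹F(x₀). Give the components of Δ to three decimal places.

(-2.237, -0.184)

At (5/2, -1/2): F = (-11.000, -2.500).
Jacobian J = [[-5, 1], [-3·v - 2, -3·u + 2·v + 1]].
At the point, J = [[-5.000, 1.000], [-0.500, -7.500]] (det J = 38.000).
Solving J·Δ = −F gives Δ = (-2.237, -0.184).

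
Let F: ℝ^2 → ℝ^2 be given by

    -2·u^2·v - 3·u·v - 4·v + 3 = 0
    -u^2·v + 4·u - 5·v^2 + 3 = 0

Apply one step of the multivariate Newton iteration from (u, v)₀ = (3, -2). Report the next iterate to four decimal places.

(1.6465, -1.2131)

At (3, -2): F = (65.0000, 13.0000).
Jacobian J = [[-4·u·v - 3·v, -2·u^2 - 3·u - 4], [-2·u·v + 4, -u^2 - 10·v]].
At the point, J = [[30.0000, -31.0000], [16.0000, 11.0000]] (det J = 826.0000).
Solving J·Δ = −F gives Δ = (-1.3535, 0.7869).
Then the next iterate is (u, v)₁ = (1.6465, -1.2131).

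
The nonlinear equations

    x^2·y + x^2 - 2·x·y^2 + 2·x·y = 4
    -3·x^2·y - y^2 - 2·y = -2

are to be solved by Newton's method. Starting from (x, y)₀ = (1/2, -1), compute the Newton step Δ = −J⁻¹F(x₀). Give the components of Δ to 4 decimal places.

(-1.1389, 0.4444)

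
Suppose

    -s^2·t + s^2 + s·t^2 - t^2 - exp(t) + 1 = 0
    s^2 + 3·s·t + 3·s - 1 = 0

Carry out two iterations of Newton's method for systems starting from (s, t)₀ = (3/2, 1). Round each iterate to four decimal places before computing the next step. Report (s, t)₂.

(0.3477, 0.1632)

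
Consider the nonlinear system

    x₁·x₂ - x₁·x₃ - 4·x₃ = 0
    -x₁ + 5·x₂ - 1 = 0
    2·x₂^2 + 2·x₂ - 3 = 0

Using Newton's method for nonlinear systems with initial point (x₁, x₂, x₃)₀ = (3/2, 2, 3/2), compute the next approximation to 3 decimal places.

At (3/2, 2, 3/2): F = (-5.250, 7.500, 9.000).
Jacobian J = [[x₂ - x₃, x₁, -x₁ - 4], [-1, 5, 0], [0, 4·x₂ + 2, 0]].
At the point, J = [[0.500, 1.500, -5.500], [-1.000, 5.000, 0.000], [0.000, 10.000, 0.000]] (det J = 55.000).
Solving J·Δ = −F gives Δ = (3.000, -0.900, -0.927).
Then the next iterate is (x₁, x₂, x₃)₁ = (4.500, 1.100, 0.573).

(4.500, 1.100, 0.573)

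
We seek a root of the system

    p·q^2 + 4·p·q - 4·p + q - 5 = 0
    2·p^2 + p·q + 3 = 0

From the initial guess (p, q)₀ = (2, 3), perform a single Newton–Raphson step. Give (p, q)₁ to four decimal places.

(0.5127, 2.6802)

At (2, 3): F = (32.0000, 17.0000).
Jacobian J = [[q^2 + 4·q - 4, 2·p·q + 4·p + 1], [4·p + q, p]].
At the point, J = [[17.0000, 21.0000], [11.0000, 2.0000]] (det J = -197.0000).
Solving J·Δ = −F gives Δ = (-1.4873, -0.3198).
Then the next iterate is (p, q)₁ = (0.5127, 2.6802).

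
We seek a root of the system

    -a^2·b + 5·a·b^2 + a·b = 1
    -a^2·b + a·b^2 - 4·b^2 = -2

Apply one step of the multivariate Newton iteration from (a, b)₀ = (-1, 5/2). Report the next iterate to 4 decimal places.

At (-1, 5/2): F = (-37.2500, -31.7500).
Jacobian J = [[-2·a·b + 5·b^2 + b, -a^2 + 10·a·b + a], [-2·a·b + b^2, -a^2 + 2·a·b - 8·b]].
At the point, J = [[38.7500, -27.0000], [11.2500, -26.0000]] (det J = -703.7500).
Solving J·Δ = −F gives Δ = (0.1581, -1.1528).
Then the next iterate is (a, b)₁ = (-0.8419, 1.3472).

(-0.8419, 1.3472)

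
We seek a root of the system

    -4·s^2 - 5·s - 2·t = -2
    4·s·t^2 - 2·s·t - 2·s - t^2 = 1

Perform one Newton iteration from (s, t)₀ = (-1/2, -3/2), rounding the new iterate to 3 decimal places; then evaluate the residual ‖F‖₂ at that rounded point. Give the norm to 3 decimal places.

At (-1/2, -3/2): F = (6.500, -8.250).
Jacobian J = [[-8·s - 5, -2], [4·t^2 - 2·t - 2, 8·s·t - 2·s - 2·t]].
At the point, J = [[-1.000, -2.000], [10.000, 10.000]] (det J = 10.000).
Solving J·Δ = −F gives Δ = (-4.850, 5.675).
Then the next iterate is (s, t)₁ = (-5.350, 4.175).
Re-evaluating at (-5.350, 4.175): F = (-94.090, -336.07350), so ‖F‖₂ = 348.996.

348.996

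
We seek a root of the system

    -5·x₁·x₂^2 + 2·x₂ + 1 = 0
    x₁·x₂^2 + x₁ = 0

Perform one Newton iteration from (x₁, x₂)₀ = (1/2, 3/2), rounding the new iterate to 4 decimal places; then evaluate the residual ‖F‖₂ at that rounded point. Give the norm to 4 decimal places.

6463.0072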